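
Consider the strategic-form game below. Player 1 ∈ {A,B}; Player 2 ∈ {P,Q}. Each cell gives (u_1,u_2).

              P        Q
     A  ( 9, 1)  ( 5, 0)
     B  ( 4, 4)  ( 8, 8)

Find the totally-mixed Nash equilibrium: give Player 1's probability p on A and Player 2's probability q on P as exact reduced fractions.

P1 mixes 4/5 on A; P2 mixes 3/8 on P

P1 indiff ⇒ q·9+(1-q)·5 = q·4+(1-q)·8 ⇒ q(5) = (1-q)(3) ⇒ q = 3/8
P2 indiff ⇒ p·1+(1-p)·4 = p·0+(1-p)·8 ⇒ p(1) = (1-p)(4) ⇒ p = 4/5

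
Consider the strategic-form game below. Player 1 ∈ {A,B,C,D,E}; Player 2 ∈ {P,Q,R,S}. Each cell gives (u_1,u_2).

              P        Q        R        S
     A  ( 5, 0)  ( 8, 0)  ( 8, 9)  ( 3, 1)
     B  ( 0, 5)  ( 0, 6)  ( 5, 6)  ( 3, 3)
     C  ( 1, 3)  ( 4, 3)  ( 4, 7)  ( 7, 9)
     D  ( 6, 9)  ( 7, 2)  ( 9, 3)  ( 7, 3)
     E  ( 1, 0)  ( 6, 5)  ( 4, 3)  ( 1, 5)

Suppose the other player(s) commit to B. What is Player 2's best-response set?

P2 best: {Q,R}

u_2(P vs B) = 5
u_2(Q vs B) = 6
u_2(R vs B) = 6
u_2(S vs B) = 3
max payoff 6 at {Q,R}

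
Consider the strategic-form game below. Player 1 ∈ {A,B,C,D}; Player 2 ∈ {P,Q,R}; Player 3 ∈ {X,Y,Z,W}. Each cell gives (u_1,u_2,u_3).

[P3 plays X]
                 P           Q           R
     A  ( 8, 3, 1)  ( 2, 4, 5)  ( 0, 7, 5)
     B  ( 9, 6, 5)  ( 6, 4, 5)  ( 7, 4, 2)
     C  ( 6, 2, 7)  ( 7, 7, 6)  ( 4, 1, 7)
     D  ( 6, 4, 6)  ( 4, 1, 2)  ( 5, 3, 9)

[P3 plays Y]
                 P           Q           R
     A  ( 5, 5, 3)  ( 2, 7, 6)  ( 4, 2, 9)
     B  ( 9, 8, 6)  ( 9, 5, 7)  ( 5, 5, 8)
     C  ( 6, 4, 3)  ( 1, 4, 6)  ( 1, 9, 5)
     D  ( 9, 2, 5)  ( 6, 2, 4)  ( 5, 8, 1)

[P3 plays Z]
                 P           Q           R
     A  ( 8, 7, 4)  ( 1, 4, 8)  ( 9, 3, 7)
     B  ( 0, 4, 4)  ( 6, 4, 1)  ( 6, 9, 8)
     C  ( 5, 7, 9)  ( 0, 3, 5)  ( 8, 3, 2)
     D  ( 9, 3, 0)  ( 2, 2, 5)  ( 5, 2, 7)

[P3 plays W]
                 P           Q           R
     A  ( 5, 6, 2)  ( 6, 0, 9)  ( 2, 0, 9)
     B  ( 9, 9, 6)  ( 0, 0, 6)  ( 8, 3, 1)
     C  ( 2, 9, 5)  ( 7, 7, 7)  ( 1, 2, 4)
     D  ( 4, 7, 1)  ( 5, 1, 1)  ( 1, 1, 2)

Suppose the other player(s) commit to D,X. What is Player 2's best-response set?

u_2(P vs D,X) = 4
u_2(Q vs D,X) = 1
u_2(R vs D,X) = 3
max payoff 4 at {P}

argmax u_2 = {P}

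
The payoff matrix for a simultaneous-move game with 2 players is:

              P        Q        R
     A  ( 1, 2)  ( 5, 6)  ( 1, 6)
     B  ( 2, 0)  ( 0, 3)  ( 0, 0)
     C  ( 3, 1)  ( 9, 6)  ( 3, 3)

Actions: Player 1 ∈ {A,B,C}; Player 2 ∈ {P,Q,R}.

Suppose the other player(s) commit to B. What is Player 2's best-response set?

BR_2 = {Q}

u_2(P vs B) = 0
u_2(Q vs B) = 3
u_2(R vs B) = 0
max payoff 3 at {Q}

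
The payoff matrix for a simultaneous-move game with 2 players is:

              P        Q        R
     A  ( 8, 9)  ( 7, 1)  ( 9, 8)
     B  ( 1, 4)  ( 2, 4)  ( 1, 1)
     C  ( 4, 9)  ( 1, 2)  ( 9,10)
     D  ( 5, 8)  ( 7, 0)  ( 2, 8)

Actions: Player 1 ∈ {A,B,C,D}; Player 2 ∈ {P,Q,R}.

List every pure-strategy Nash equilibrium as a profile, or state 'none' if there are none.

(A,P): NE
(A,Q): not NE [P2→P gives 9>1]
(A,R): not NE [P2→P gives 9>8]
(B,P): not NE [P1→A gives 8>1]
(B,Q): not NE [P1→D gives 7>2]
(B,R): not NE [P1→C gives 9>1; P2→Q gives 4>1]
(C,P): not NE [P1→A gives 8>4; P2→R gives 10>9]
(C,Q): not NE [P1→D gives 7>1; P2→R gives 10>2]
(C,R): NE
(D,P): not NE [P1→A gives 8>5]
(D,Q): not NE [P2→R gives 8>0]
(D,R): not NE [P1→C gives 9>2]

Nash profiles: (A,P), (C,R)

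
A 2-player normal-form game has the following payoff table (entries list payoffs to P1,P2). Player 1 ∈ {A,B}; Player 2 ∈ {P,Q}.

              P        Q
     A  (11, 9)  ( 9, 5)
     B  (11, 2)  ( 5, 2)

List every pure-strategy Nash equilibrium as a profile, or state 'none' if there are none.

PSNE = {(A,P), (B,P)}

(A,P): NE
(A,Q): not NE [P2→P gives 9>5]
(B,P): NE
(B,Q): not NE [P1→A gives 9>5]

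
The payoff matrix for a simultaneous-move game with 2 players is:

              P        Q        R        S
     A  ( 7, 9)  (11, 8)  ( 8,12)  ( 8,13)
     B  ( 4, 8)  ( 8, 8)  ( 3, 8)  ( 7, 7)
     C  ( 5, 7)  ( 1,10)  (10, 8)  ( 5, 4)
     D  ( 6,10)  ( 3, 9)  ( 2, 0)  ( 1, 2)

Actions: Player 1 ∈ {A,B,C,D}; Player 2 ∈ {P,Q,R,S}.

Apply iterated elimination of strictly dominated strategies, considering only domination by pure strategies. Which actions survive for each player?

P1 drop B (A beats it: P:7>4 Q:11>8 R:8>3 S:8>7)
P1 drop D (A beats it: P:7>6 Q:11>3 R:8>2 S:8>1)
P2 drop P (R beats it: A:12>9 C:8>7)
P1→{A,C} P2→{Q,R,S}

IESDS → P1:{A,C} P2:{Q,R,S}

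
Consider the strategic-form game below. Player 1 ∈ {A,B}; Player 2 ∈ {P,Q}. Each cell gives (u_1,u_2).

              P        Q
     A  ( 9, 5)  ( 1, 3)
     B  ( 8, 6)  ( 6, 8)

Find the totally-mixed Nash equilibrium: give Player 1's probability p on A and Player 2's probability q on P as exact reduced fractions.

p=1/2, q=5/6

P1 indiff ⇒ q·9+(1-q)·1 = q·8+(1-q)·6 ⇒ q(1) = (1-q)(5) ⇒ q = 5/6
P2 indiff ⇒ p·5+(1-p)·6 = p·3+(1-p)·8 ⇒ p(2) = (1-p)(2) ⇒ p = 1/2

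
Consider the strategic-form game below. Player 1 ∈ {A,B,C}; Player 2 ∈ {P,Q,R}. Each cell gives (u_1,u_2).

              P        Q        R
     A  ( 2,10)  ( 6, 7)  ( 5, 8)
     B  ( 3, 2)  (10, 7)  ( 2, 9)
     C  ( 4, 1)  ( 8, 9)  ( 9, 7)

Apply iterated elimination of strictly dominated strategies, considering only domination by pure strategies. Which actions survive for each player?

IESDS → P1:{B,C} P2:{Q,R}

P1 drop A (C beats it: P:4>2 Q:8>6 R:9>5)
P2 drop P (Q beats it: B:7>2 C:9>1)
P1→{B,C} P2→{Q,R}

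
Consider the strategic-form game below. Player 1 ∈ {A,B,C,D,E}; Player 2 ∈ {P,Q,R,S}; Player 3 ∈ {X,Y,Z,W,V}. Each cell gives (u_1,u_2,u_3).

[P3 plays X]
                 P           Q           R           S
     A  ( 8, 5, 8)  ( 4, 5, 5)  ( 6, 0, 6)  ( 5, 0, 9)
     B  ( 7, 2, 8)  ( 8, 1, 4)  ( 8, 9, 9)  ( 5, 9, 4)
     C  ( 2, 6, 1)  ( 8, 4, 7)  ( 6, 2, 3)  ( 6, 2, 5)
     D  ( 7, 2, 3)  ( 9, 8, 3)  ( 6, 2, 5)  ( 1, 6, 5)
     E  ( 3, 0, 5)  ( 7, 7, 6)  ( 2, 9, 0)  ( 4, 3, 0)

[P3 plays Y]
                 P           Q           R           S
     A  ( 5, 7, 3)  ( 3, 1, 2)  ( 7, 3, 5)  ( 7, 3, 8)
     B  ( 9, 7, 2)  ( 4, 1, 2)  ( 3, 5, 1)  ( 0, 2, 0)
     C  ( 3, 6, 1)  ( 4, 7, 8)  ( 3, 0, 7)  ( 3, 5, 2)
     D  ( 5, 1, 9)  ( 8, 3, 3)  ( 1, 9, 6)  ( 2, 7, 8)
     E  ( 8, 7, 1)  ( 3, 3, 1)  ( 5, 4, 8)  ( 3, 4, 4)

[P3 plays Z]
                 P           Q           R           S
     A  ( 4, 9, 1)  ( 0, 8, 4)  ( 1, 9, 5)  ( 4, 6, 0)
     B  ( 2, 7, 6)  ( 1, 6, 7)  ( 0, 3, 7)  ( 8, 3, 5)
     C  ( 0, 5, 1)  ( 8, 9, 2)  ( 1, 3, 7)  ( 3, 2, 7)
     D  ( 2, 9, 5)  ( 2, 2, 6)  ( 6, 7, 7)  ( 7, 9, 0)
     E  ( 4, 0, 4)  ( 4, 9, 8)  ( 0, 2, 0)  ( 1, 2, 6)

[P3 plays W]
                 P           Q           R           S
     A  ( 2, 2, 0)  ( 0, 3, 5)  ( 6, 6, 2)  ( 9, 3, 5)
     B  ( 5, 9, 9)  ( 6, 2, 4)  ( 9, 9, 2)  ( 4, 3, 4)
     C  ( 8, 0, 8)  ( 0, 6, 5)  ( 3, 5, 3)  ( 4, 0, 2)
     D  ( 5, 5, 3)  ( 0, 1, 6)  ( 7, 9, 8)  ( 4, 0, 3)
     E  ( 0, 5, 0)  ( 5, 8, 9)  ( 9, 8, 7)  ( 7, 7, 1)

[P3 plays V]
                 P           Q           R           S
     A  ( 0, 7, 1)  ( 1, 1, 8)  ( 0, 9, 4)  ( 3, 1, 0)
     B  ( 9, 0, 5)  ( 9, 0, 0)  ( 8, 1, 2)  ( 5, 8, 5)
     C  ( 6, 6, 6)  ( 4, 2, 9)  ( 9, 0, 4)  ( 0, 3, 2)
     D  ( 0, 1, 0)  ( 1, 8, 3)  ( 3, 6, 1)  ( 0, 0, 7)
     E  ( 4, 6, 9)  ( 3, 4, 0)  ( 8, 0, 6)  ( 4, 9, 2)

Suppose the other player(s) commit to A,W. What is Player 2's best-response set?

BR_2 = {R}

u_2(P vs A,W) = 2
u_2(Q vs A,W) = 3
u_2(R vs A,W) = 6
u_2(S vs A,W) = 3
max payoff 6 at {R}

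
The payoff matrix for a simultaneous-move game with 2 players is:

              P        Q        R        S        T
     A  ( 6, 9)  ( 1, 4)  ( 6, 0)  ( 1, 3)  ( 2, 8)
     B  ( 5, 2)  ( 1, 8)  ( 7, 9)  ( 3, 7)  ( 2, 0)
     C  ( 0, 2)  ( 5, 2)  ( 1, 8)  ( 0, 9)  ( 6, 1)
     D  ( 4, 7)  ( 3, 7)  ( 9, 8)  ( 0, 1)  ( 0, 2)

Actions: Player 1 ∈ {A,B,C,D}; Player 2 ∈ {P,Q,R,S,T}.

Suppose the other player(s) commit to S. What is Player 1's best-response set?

u_1(A vs S) = 1
u_1(B vs S) = 3
u_1(C vs S) = 0
u_1(D vs S) = 0
max payoff 3 at {B}

BR_1 = {B}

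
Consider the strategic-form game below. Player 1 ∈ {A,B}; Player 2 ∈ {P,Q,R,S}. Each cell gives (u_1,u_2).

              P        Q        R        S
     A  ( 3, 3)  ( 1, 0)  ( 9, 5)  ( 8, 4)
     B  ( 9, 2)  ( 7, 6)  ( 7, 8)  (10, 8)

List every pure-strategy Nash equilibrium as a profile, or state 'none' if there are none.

(A,P): not NE [P1→B gives 9>3; P2→R gives 5>3]
(A,Q): not NE [P1→B gives 7>1; P2→R gives 5>0]
(A,R): NE
(A,S): not NE [P1→B gives 10>8; P2→R gives 5>4]
(B,P): not NE [P2→S gives 8>2]
(B,Q): not NE [P2→S gives 8>6]
(B,R): not NE [P1→A gives 9>7]
(B,S): NE

PSNE = {(A,R), (B,S)}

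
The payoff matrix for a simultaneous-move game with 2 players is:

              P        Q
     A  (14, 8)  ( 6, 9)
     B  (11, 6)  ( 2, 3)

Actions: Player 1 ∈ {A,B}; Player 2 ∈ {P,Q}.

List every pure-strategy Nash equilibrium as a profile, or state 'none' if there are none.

(A,P): not NE [P2→Q gives 9>8]
(A,Q): NE
(B,P): not NE [P1→A gives 14>11]
(B,Q): not NE [P1→A gives 6>2; P2→P gives 6>3]

PSNE = {(A,Q)}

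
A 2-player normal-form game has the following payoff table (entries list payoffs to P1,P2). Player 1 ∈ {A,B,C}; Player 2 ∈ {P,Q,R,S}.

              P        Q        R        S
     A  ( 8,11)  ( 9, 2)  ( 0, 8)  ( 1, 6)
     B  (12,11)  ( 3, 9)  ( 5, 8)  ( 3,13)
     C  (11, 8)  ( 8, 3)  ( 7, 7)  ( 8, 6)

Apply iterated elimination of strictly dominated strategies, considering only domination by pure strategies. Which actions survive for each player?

IESDS → P1:{B,C} P2:{P,S}

P2 drop Q (P beats it: A:11>2 B:11>9 C:8>3)
P1 drop A (B beats it: P:12>8 R:5>0 S:3>1)
P2 drop R (P beats it: B:11>8 C:8>7)
P1→{B,C} P2→{P,S}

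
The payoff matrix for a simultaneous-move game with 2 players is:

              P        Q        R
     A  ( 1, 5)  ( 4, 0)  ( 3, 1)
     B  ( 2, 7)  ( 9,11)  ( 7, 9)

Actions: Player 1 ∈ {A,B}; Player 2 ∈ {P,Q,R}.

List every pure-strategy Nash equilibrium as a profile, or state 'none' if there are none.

(A,P): not NE [P1→B gives 2>1]
(A,Q): not NE [P1→B gives 9>4; P2→P gives 5>0]
(A,R): not NE [P1→B gives 7>3; P2→P gives 5>1]
(B,P): not NE [P2→Q gives 11>7]
(B,Q): NE
(B,R): not NE [P2→Q gives 11>9]

Nash profiles: (B,Q)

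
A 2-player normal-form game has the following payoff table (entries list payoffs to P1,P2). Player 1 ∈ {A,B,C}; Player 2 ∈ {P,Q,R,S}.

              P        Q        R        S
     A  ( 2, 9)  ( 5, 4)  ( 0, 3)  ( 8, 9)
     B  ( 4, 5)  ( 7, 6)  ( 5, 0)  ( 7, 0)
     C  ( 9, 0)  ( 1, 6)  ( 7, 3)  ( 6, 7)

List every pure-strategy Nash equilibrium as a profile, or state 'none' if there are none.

Nash profiles: (A,S), (B,Q)

(A,P): not NE [P1→C gives 9>2]
(A,Q): not NE [P1→B gives 7>5; P2→S gives 9>4]
(A,R): not NE [P1→C gives 7>0; P2→S gives 9>3]
(A,S): NE
(B,P): not NE [P1→C gives 9>4; P2→Q gives 6>5]
(B,Q): NE
(B,R): not NE [P1→C gives 7>5; P2→Q gives 6>0]
(B,S): not NE [P1→A gives 8>7; P2→Q gives 6>0]
(C,P): not NE [P2→S gives 7>0]
(C,Q): not NE [P1→B gives 7>1; P2→S gives 7>6]
(C,R): not NE [P2→S gives 7>3]
(C,S): not NE [P1→A gives 8>6]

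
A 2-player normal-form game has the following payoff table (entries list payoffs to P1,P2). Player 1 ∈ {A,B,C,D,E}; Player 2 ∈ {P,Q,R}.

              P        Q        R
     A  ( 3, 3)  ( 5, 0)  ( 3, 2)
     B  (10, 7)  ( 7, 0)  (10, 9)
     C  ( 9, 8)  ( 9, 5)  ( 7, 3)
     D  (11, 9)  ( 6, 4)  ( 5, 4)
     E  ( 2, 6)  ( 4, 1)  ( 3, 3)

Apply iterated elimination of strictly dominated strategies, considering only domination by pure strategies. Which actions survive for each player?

P1 drop A (B beats it: P:10>3 Q:7>5 R:10>3)
P1 drop E (B beats it: P:10>2 Q:7>4 R:10>3)
P2 drop Q (P beats it: B:7>0 C:8>5 D:9>4)
P1 drop C (B beats it: P:10>9 R:10>7)
P1→{B,D} P2→{P,R}

Survivors P1:{B,D} P2:{P,R}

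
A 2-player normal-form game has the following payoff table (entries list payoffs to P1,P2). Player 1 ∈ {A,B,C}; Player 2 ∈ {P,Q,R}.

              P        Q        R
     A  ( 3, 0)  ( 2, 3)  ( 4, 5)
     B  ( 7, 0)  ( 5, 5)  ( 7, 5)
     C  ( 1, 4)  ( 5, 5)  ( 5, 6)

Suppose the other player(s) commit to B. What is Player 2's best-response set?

u_2(P vs B) = 0
u_2(Q vs B) = 5
u_2(R vs B) = 5
max payoff 5 at {Q,R}

P2 best: {Q,R}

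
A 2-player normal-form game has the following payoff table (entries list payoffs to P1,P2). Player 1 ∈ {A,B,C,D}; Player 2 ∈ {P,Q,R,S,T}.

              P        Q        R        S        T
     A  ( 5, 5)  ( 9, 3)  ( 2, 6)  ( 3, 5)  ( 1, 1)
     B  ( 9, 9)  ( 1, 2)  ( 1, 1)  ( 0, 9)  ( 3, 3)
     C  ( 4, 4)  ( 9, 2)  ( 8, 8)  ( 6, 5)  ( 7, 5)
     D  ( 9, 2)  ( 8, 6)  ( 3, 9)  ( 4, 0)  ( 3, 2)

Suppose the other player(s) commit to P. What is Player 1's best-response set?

BR_1 = {B,D}

u_1(A vs P) = 5
u_1(B vs P) = 9
u_1(C vs P) = 4
u_1(D vs P) = 9
max payoff 9 at {B,D}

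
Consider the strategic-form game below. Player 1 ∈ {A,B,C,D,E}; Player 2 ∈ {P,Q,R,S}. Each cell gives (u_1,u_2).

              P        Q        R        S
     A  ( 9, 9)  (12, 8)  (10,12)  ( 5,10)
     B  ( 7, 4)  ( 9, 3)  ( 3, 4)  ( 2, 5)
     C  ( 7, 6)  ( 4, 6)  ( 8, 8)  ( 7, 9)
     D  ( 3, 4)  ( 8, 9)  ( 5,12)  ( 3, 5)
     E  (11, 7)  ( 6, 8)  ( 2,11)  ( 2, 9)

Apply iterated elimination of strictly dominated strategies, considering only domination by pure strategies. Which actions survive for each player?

P1 drop B (A beats it: P:9>7 Q:12>9 R:10>3 S:5>2)
P1 drop D (A beats it: P:9>3 Q:12>8 R:10>5 S:5>3)
P2 drop P (R beats it: A:12>9 C:8>6 E:11>7)
P1 drop E (A beats it: Q:12>6 R:10>2 S:5>2)
P2 drop Q (R beats it: A:12>8 C:8>6)
P1→{A,C} P2→{R,S}

Survivors P1:{A,C} P2:{R,S}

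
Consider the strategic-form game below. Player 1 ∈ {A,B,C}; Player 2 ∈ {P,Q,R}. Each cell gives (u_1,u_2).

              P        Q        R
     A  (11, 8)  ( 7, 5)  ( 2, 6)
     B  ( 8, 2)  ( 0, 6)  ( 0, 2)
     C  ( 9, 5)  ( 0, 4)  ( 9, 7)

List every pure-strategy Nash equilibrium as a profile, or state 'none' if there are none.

NE set: (A,P), (C,R)

(A,P): NE
(A,Q): not NE [P2→P gives 8>5]
(A,R): not NE [P1→C gives 9>2; P2→P gives 8>6]
(B,P): not NE [P1→A gives 11>8; P2→Q gives 6>2]
(B,Q): not NE [P1→A gives 7>0]
(B,R): not NE [P1→C gives 9>0; P2→Q gives 6>2]
(C,P): not NE [P1→A gives 11>9; P2→R gives 7>5]
(C,Q): not NE [P1→A gives 7>0; P2→R gives 7>4]
(C,R): NE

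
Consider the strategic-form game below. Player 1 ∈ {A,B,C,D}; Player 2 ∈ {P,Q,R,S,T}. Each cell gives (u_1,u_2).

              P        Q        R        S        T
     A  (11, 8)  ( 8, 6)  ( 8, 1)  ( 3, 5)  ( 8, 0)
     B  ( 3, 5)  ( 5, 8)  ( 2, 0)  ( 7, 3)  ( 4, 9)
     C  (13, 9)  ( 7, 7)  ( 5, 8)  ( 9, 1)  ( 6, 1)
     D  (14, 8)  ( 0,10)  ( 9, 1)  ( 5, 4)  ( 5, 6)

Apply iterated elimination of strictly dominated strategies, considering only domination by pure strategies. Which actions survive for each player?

P1 drop B (C beats it: P:13>3 Q:7>5 R:5>2 S:9>7 T:6>4)
P2 drop R (P beats it: A:8>1 C:9>8 D:8>1)
P2 drop S (P beats it: A:8>5 C:9>1 D:8>4)
P2 drop T (P beats it: A:8>0 C:9>1 D:8>6)
P1→{A,C,D} P2→{P,Q}

Remaining: P1:{A,C,D} P2:{P,Q}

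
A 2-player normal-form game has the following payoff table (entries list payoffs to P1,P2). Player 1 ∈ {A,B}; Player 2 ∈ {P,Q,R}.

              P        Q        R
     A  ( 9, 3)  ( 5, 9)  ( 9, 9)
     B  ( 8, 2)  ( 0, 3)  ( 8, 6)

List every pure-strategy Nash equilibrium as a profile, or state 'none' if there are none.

NE set: (A,Q), (A,R)

(A,P): not NE [P2→R gives 9>3]
(A,Q): NE
(A,R): NE
(B,P): not NE [P1→A gives 9>8; P2→R gives 6>2]
(B,Q): not NE [P1→A gives 5>0; P2→R gives 6>3]
(B,R): not NE [P1→A gives 9>8]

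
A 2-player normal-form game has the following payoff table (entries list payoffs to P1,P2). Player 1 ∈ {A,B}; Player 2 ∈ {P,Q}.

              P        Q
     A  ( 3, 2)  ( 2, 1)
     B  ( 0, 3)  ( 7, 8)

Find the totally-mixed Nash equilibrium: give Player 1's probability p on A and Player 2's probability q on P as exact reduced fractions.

p=5/6, q=5/8

P1 indiff ⇒ q·3+(1-q)·2 = q·0+(1-q)·7 ⇒ q(3) = (1-q)(5) ⇒ q = 5/8
P2 indiff ⇒ p·2+(1-p)·3 = p·1+(1-p)·8 ⇒ p(1) = (1-p)(5) ⇒ p = 5/6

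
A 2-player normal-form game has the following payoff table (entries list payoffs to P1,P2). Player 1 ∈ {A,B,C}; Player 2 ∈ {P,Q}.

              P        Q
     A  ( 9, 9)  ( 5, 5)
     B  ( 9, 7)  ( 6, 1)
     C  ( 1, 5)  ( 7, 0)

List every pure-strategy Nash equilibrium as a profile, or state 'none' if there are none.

Nash profiles: (A,P), (B,P)

(A,P): NE
(A,Q): not NE [P1→C gives 7>5; P2→P gives 9>5]
(B,P): NE
(B,Q): not NE [P1→C gives 7>6; P2→P gives 7>1]
(C,P): not NE [P1→B gives 9>1]
(C,Q): not NE [P2→P gives 5>0]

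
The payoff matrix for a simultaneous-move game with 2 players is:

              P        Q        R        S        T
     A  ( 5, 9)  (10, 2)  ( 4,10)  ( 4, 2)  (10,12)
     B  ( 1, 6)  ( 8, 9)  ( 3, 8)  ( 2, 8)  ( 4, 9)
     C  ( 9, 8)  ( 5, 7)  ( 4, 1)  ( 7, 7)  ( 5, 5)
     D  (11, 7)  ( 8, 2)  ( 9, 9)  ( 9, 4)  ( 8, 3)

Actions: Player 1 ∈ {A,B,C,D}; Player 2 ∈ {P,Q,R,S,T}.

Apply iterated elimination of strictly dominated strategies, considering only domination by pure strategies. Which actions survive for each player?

Survivors P1:{A,D} P2:{R,T}

P1 drop B (A beats it: P:5>1 Q:10>8 R:4>3 S:4>2 T:10>4)
P1 drop C (D beats it: P:11>9 Q:8>5 R:9>4 S:9>7 T:8>5)
P2 drop P (R beats it: A:10>9 D:9>7)
P2 drop Q (R beats it: A:10>2 D:9>2)
P2 drop S (R beats it: A:10>2 D:9>4)
P1→{A,D} P2→{R,T}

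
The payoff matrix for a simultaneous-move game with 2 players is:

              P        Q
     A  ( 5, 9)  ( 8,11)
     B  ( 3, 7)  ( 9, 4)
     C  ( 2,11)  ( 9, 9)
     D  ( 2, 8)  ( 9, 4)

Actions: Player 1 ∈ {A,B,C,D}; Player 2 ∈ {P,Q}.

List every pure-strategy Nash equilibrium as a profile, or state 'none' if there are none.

No pure NE.

(A,P): not NE [P2→Q gives 11>9]
(A,Q): not NE [P1→D gives 9>8]
(B,P): not NE [P1→A gives 5>3]
(B,Q): not NE [P2→P gives 7>4]
(C,P): not NE [P1→A gives 5>2]
(C,Q): not NE [P2→P gives 11>9]
(D,P): not NE [P1→A gives 5>2]
(D,Q): not NE [P2→P gives 8>4]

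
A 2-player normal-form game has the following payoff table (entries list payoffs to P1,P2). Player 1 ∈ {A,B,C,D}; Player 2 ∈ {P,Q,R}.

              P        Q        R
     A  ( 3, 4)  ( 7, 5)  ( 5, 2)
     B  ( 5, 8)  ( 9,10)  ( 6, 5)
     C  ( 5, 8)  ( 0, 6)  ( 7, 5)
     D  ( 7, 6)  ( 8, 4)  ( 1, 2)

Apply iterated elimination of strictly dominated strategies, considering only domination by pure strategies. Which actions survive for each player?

P1 drop A (B beats it: P:5>3 Q:9>7 R:6>5)
P2 drop R (P beats it: B:8>5 C:8>5 D:6>2)
P1 drop C (D beats it: P:7>5 Q:8>0)
P1→{B,D} P2→{P,Q}

IESDS → P1:{B,D} P2:{P,Q}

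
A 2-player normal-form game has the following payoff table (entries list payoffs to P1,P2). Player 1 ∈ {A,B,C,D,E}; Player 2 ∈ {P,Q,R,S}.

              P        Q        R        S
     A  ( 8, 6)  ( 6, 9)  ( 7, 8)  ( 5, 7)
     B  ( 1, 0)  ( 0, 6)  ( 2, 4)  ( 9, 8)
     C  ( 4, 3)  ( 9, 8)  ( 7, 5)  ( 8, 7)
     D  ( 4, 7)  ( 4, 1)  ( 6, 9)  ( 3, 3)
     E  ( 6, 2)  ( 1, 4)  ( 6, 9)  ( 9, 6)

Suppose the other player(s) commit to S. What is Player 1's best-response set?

u_1(A vs S) = 5
u_1(B vs S) = 9
u_1(C vs S) = 8
u_1(D vs S) = 3
u_1(E vs S) = 9
max payoff 9 at {B,E}

argmax u_1 = {B,E}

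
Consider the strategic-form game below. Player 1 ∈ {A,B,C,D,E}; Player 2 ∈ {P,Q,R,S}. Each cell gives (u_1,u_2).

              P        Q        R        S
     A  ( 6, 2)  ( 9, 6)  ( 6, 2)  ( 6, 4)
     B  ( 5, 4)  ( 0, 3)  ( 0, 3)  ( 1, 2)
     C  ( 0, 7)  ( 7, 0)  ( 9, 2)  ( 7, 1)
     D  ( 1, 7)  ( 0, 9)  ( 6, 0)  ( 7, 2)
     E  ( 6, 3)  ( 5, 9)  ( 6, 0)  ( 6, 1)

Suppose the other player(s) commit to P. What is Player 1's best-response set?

u_1(A vs P) = 6
u_1(B vs P) = 5
u_1(C vs P) = 0
u_1(D vs P) = 1
u_1(E vs P) = 6
max payoff 6 at {A,E}

argmax u_1 = {A,E}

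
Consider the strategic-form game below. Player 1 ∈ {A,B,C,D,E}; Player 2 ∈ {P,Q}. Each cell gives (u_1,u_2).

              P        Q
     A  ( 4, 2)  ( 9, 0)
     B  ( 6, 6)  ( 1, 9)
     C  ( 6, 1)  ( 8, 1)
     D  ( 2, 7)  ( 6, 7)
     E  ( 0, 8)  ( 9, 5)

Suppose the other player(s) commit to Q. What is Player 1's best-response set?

u_1(A vs Q) = 9
u_1(B vs Q) = 1
u_1(C vs Q) = 8
u_1(D vs Q) = 6
u_1(E vs Q) = 9
max payoff 9 at {A,E}

BR_1 = {A,E}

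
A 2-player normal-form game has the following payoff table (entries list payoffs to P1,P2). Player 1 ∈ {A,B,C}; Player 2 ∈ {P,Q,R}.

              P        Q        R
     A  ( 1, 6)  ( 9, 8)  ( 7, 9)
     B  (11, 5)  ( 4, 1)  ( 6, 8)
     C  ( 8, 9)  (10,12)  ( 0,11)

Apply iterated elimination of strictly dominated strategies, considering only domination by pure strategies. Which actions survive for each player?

IESDS → P1:{A,C} P2:{Q,R}

P2 drop P (R beats it: A:9>6 B:8>5 C:11>9)
P1 drop B (A beats it: Q:9>4 R:7>6)
P1→{A,C} P2→{Q,R}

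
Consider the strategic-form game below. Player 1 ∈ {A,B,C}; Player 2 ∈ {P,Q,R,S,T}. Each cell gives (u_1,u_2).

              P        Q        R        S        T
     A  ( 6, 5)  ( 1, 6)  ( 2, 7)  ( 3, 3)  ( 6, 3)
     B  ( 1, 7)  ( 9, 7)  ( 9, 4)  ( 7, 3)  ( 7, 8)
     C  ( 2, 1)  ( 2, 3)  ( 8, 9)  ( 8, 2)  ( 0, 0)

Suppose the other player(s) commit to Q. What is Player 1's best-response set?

u_1(A vs Q) = 1
u_1(B vs Q) = 9
u_1(C vs Q) = 2
max payoff 9 at {B}

argmax u_1 = {B}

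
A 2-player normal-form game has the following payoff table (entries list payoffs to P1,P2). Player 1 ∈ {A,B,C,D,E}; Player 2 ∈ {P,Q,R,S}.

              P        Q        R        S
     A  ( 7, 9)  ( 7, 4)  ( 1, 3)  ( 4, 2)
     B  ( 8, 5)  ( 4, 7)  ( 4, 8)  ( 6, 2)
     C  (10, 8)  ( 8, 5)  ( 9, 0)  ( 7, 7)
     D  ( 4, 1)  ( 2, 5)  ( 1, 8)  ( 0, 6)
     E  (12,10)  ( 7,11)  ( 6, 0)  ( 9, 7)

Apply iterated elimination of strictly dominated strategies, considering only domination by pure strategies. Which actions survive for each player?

Remaining: P1:{C,E} P2:{P,Q}

P1 drop A (C beats it: P:10>7 Q:8>7 R:9>1 S:7>4)
P1 drop B (C beats it: P:10>8 Q:8>4 R:9>4 S:7>6)
P1 drop D (C beats it: P:10>4 Q:8>2 R:9>1 S:7>0)
P2 drop R (P beats it: C:8>0 E:10>0)
P2 drop S (P beats it: C:8>7 E:10>7)
P1→{C,E} P2→{P,Q}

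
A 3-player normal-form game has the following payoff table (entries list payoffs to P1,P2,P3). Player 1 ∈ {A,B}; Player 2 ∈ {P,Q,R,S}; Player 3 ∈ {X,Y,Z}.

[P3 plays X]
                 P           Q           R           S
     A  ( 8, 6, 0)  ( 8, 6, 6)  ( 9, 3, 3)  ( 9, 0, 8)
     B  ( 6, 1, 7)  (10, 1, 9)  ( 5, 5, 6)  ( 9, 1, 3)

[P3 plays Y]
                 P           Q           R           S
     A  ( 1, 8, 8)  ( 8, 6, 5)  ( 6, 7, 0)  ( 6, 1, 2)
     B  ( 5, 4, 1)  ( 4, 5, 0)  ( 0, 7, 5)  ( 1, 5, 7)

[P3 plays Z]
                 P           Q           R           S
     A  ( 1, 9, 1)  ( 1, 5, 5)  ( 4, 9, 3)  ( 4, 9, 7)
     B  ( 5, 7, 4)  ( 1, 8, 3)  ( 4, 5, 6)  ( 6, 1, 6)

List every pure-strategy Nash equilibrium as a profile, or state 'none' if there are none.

PSNE = {(A,R,Z)}

(A,P,X): not NE [P3→Y gives 8>0]
(A,P,Y): not NE [P1→B gives 5>1]
(A,P,Z): not NE [P1→B gives 5>1; P3→Y gives 8>1]
(A,Q,X): not NE [P1→B gives 10>8]
(A,Q,Y): not NE [P2→P gives 8>6; P3→X gives 6>5]
(A,Q,Z): not NE [P2→S gives 9>5; P3→X gives 6>5]
(A,R,X): not NE [P2→Q gives 6>3]
(A,R,Y): not NE [P2→P gives 8>7; P3→Z gives 3>0]
(A,R,Z): NE
(A,S,X): not NE [P2→Q gives 6>0]
(A,S,Y): not NE [P2→P gives 8>1; P3→X gives 8>2]
(A,S,Z): not NE [P1→B gives 6>4; P3→X gives 8>7]
(B,P,X): not NE [P1→A gives 8>6; P2→R gives 5>1]
(B,P,Y): not NE [P2→R gives 7>4; P3→X gives 7>1]
(B,P,Z): not NE [P2→Q gives 8>7; P3→X gives 7>4]
(B,Q,X): not NE [P2→R gives 5>1]
(B,Q,Y): not NE [P1→A gives 8>4; P2→R gives 7>5; P3→X gives 9>0]
(B,Q,Z): not NE [P3→X gives 9>3]
(B,R,X): not NE [P1→A gives 9>5]
(B,R,Y): not NE [P1→A gives 6>0; P3→Z gives 6>5]
(B,R,Z): not NE [P2→Q gives 8>5]
(B,S,X): not NE [P2→R gives 5>1; P3→Y gives 7>3]
(B,S,Y): not NE [P1→A gives 6>1; P2→R gives 7>5]
(B,S,Z): not NE [P2→Q gives 8>1; P3→Y gives 7>6]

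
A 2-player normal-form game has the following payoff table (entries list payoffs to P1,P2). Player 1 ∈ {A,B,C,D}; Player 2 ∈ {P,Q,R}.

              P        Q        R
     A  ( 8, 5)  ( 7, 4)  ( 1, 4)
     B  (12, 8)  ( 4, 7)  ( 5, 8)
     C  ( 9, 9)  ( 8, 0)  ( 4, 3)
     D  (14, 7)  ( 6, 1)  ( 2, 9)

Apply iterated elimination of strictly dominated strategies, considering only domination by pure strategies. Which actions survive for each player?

P1 drop A (C beats it: P:9>8 Q:8>7 R:4>1)
P2 drop Q (P beats it: B:8>7 C:9>0 D:7>1)
P1 drop C (B beats it: P:12>9 R:5>4)
P1→{B,D} P2→{P,R}

Survivors P1:{B,D} P2:{P,R}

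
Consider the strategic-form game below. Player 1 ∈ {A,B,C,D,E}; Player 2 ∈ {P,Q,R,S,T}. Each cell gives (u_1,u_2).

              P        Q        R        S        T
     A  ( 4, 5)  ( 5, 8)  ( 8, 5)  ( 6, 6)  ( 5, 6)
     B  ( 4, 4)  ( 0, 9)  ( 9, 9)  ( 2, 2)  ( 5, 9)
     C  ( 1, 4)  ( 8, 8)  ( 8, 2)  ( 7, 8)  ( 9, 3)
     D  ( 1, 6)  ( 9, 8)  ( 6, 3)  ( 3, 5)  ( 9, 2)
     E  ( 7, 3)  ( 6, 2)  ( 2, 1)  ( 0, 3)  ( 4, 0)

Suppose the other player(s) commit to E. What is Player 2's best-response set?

u_2(P vs E) = 3
u_2(Q vs E) = 2
u_2(R vs E) = 1
u_2(S vs E) = 3
u_2(T vs E) = 0
max payoff 3 at {P,S}

BR_2 = {P,S}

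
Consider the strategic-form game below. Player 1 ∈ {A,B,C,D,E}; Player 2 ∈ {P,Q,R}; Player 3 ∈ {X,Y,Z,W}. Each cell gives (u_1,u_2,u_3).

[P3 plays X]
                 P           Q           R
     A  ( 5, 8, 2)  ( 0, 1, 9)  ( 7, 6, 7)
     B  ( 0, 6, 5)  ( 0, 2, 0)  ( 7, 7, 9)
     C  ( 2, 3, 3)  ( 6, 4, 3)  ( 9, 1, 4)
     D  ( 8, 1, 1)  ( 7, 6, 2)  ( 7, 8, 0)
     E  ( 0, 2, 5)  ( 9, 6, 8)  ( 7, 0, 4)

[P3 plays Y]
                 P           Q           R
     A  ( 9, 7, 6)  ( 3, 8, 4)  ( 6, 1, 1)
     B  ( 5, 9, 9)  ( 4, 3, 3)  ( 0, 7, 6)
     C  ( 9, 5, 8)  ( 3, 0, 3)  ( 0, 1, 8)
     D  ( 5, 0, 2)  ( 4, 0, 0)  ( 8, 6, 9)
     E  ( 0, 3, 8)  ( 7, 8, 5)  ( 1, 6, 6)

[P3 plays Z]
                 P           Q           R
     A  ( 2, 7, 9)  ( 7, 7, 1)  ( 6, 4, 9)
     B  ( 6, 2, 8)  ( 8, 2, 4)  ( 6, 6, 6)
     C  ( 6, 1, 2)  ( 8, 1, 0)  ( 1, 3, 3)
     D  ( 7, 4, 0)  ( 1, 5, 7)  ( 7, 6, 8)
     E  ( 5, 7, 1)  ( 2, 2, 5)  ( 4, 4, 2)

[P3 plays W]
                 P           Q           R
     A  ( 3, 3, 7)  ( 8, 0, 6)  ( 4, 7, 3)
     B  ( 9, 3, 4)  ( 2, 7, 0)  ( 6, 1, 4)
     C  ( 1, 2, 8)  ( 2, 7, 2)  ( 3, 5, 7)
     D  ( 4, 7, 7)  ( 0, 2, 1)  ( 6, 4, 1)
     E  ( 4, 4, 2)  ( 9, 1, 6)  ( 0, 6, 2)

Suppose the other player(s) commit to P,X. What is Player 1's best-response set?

u_1(A vs P,X) = 5
u_1(B vs P,X) = 0
u_1(C vs P,X) = 2
u_1(D vs P,X) = 8
u_1(E vs P,X) = 0
max payoff 8 at {D}

P1 best: {D}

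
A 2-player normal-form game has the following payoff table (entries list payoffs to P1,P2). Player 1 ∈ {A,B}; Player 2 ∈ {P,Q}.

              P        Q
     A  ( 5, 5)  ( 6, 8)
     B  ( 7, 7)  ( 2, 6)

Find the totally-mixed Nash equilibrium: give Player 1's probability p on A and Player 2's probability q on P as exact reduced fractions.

P1 mixes 1/4 on A; P2 mixes 2/3 on P

P1 indiff ⇒ q·5+(1-q)·6 = q·7+(1-q)·2 ⇒ q(-2) = (1-q)(-4) ⇒ q = 2/3
P2 indiff ⇒ p·5+(1-p)·7 = p·8+(1-p)·6 ⇒ p(-3) = (1-p)(-1) ⇒ p = 1/4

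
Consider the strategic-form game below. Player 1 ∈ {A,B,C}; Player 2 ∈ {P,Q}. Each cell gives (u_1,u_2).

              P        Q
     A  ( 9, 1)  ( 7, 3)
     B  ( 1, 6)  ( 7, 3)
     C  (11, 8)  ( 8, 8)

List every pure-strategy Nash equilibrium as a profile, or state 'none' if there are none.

PSNE = {(C,P), (C,Q)}

(A,P): not NE [P1→C gives 11>9; P2→Q gives 3>1]
(A,Q): not NE [P1→C gives 8>7]
(B,P): not NE [P1→C gives 11>1]
(B,Q): not NE [P1→C gives 8>7; P2→P gives 6>3]
(C,P): NE
(C,Q): NE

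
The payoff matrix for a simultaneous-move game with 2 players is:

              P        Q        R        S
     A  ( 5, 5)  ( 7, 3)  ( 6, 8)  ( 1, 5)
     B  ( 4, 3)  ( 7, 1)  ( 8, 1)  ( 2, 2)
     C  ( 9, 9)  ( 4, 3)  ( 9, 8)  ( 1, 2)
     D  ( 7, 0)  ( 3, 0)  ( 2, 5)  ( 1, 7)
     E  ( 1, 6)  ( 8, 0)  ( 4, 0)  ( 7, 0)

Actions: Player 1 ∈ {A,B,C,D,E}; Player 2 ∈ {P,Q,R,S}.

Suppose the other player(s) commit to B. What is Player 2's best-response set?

P2 best: {P}

u_2(P vs B) = 3
u_2(Q vs B) = 1
u_2(R vs B) = 1
u_2(S vs B) = 2
max payoff 3 at {P}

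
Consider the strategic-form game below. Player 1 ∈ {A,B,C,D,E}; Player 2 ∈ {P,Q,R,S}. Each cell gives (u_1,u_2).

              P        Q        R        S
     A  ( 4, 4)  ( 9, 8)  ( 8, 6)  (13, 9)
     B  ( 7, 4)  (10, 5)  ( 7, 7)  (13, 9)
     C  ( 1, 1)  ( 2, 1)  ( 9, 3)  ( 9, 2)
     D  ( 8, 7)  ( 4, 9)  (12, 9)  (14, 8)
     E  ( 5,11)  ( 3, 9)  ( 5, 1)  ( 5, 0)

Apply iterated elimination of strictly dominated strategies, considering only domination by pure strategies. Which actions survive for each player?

IESDS → P1:{A,B,D} P2:{Q,R,S}

P1 drop C (D beats it: P:8>1 Q:4>2 R:12>9 S:14>9)
P1 drop E (B beats it: P:7>5 Q:10>3 R:7>5 S:13>5)
P2 drop P (Q beats it: A:8>4 B:5>4 D:9>7)
P1→{A,B,D} P2→{Q,R,S}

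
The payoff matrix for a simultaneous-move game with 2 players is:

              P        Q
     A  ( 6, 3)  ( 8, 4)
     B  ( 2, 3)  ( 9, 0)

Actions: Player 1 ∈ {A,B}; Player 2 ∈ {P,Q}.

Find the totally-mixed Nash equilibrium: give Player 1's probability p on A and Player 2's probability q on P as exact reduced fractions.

P1 mixes 3/4 on A; P2 mixes 1/5 on P

P1 indiff ⇒ q·6+(1-q)·8 = q·2+(1-q)·9 ⇒ q(4) = (1-q)(1) ⇒ q = 1/5
P2 indiff ⇒ p·3+(1-p)·3 = p·4+(1-p)·0 ⇒ p(-1) = (1-p)(-3) ⇒ p = 3/4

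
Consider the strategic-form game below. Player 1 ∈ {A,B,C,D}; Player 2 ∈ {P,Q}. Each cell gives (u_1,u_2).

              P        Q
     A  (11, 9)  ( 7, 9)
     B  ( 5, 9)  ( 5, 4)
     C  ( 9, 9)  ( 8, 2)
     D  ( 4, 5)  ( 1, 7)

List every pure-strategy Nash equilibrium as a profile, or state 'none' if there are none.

Nash profiles: (A,P)

(A,P): NE
(A,Q): not NE [P1→C gives 8>7]
(B,P): not NE [P1→A gives 11>5]
(B,Q): not NE [P1→C gives 8>5; P2→P gives 9>4]
(C,P): not NE [P1→A gives 11>9]
(C,Q): not NE [P2→P gives 9>2]
(D,P): not NE [P1→A gives 11>4; P2→Q gives 7>5]
(D,Q): not NE [P1→C gives 8>1]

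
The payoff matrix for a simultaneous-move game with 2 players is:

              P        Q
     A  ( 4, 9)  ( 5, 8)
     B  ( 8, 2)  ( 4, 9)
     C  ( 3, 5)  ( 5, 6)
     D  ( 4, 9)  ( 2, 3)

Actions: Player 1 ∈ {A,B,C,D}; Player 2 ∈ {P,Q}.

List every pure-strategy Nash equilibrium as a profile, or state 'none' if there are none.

(A,P): not NE [P1→B gives 8>4]
(A,Q): not NE [P2→P gives 9>8]
(B,P): not NE [P2→Q gives 9>2]
(B,Q): not NE [P1→C gives 5>4]
(C,P): not NE [P1→B gives 8>3; P2→Q gives 6>5]
(C,Q): NE
(D,P): not NE [P1→B gives 8>4]
(D,Q): not NE [P1→C gives 5>2; P2→P gives 9>3]

Nash profiles: (C,Q)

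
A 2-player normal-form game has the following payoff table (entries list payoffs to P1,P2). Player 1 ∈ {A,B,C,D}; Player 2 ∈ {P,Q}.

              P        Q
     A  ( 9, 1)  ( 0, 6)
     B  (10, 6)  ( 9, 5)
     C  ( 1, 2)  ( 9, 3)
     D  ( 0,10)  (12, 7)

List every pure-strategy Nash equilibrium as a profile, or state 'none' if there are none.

PSNE = {(B,P)}

(A,P): not NE [P1→B gives 10>9; P2→Q gives 6>1]
(A,Q): not NE [P1→D gives 12>0]
(B,P): NE
(B,Q): not NE [P1→D gives 12>9; P2→P gives 6>5]
(C,P): not NE [P1→B gives 10>1; P2→Q gives 3>2]
(C,Q): not NE [P1→D gives 12>9]
(D,P): not NE [P1→B gives 10>0]
(D,Q): not NE [P2→P gives 10>7]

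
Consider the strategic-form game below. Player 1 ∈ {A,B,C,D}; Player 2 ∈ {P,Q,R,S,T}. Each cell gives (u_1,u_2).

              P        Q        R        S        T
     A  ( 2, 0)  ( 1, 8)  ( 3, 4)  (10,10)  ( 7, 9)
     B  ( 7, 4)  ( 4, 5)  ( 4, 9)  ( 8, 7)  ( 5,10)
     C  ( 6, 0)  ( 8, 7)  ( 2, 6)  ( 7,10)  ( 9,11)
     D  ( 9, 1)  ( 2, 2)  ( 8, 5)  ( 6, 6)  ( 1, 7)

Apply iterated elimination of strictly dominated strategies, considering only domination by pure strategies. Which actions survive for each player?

Remaining: P1:{A,C} P2:{S,T}

P2 drop P (Q beats it: A:8>0 B:5>4 C:7>0 D:2>1)
P2 drop Q (S beats it: A:10>8 B:7>5 C:10>7 D:6>2)
P2 drop R (T beats it: A:9>4 B:10>9 C:11>6 D:7>5)
P1 drop B (A beats it: S:10>8 T:7>5)
P1 drop D (A beats it: S:10>6 T:7>1)
P1→{A,C} P2→{S,T}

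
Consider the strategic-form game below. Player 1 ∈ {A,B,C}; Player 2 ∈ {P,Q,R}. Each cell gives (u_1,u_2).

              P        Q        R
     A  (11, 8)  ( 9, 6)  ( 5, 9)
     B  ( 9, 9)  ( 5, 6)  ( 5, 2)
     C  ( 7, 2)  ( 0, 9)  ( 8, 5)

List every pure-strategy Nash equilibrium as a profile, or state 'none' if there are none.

PSNE: ∅

(A,P): not NE [P2→R gives 9>8]
(A,Q): not NE [P2→R gives 9>6]
(A,R): not NE [P1→C gives 8>5]
(B,P): not NE [P1→A gives 11>9]
(B,Q): not NE [P1→A gives 9>5; P2→P gives 9>6]
(B,R): not NE [P1→C gives 8>5; P2→P gives 9>2]
(C,P): not NE [P1→A gives 11>7; P2→Q gives 9>2]
(C,Q): not NE [P1→A gives 9>0]
(C,R): not NE [P2→Q gives 9>5]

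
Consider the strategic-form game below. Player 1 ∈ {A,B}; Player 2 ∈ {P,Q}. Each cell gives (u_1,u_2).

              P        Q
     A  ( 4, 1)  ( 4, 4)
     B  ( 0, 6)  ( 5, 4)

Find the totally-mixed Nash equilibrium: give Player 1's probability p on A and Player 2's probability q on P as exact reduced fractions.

P1 indiff ⇒ q·4+(1-q)·4 = q·0+(1-q)·5 ⇒ q(4) = (1-q)(1) ⇒ q = 1/5
P2 indiff ⇒ p·1+(1-p)·6 = p·4+(1-p)·4 ⇒ p(-3) = (1-p)(-2) ⇒ p = 2/5

p=2/5, q=1/5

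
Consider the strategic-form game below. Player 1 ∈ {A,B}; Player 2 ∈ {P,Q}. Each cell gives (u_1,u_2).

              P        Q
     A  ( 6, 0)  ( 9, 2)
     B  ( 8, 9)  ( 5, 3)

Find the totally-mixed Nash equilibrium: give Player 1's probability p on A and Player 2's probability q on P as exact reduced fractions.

P1 mixes 3/4 on A; P2 mixes 2/3 on P

P1 indiff ⇒ q·6+(1-q)·9 = q·8+(1-q)·5 ⇒ q(-2) = (1-q)(-4) ⇒ q = 2/3
P2 indiff ⇒ p·0+(1-p)·9 = p·2+(1-p)·3 ⇒ p(-2) = (1-p)(-6) ⇒ p = 3/4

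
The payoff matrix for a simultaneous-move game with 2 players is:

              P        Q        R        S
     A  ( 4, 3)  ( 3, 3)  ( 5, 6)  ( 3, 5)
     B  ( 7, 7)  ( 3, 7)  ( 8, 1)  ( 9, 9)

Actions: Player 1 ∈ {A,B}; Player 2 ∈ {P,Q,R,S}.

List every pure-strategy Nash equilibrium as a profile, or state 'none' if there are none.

PSNE = {(B,S)}

(A,P): not NE [P1→B gives 7>4; P2→R gives 6>3]
(A,Q): not NE [P2→R gives 6>3]
(A,R): not NE [P1→B gives 8>5]
(A,S): not NE [P1→B gives 9>3; P2→R gives 6>5]
(B,P): not NE [P2→S gives 9>7]
(B,Q): not NE [P2→S gives 9>7]
(B,R): not NE [P2→S gives 9>1]
(B,S): NE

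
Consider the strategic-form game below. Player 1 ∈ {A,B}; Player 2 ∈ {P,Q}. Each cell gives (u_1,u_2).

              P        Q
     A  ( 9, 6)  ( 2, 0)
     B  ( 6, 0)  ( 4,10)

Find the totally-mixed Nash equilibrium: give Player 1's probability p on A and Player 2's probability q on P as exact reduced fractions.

P1 indiff ⇒ q·9+(1-q)·2 = q·6+(1-q)·4 ⇒ q(3) = (1-q)(2) ⇒ q = 2/5
P2 indiff ⇒ p·6+(1-p)·0 = p·0+(1-p)·10 ⇒ p(6) = (1-p)(10) ⇒ p = 5/8

p=5/8, q=2/5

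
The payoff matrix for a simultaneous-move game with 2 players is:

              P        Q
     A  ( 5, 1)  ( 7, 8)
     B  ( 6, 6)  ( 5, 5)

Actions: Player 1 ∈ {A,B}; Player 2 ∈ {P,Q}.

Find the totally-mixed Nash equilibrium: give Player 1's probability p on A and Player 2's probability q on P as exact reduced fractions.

P1 mixes 1/8 on A; P2 mixes 2/3 on P

P1 indiff ⇒ q·5+(1-q)·7 = q·6+(1-q)·5 ⇒ q(-1) = (1-q)(-2) ⇒ q = 2/3
P2 indiff ⇒ p·1+(1-p)·6 = p·8+(1-p)·5 ⇒ p(-7) = (1-p)(-1) ⇒ p = 1/8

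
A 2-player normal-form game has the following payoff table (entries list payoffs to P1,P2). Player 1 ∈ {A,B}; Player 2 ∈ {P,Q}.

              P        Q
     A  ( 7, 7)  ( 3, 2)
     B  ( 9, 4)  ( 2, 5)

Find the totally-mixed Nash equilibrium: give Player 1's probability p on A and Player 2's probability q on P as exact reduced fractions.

P1 indiff ⇒ q·7+(1-q)·3 = q·9+(1-q)·2 ⇒ q(-2) = (1-q)(-1) ⇒ q = 1/3
P2 indiff ⇒ p·7+(1-p)·4 = p·2+(1-p)·5 ⇒ p(5) = (1-p)(1) ⇒ p = 1/6

P1 mixes 1/6 on A; P2 mixes 1/3 on P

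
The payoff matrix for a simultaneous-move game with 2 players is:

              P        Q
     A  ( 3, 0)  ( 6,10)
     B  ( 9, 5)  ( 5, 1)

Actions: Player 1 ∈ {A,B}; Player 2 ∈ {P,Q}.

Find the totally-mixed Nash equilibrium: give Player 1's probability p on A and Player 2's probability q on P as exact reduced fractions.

P1 mixes 2/7 on A; P2 mixes 1/7 on P

P1 indiff ⇒ q·3+(1-q)·6 = q·9+(1-q)·5 ⇒ q(-6) = (1-q)(-1) ⇒ q = 1/7
P2 indiff ⇒ p·0+(1-p)·5 = p·10+(1-p)·1 ⇒ p(-10) = (1-p)(-4) ⇒ p = 2/7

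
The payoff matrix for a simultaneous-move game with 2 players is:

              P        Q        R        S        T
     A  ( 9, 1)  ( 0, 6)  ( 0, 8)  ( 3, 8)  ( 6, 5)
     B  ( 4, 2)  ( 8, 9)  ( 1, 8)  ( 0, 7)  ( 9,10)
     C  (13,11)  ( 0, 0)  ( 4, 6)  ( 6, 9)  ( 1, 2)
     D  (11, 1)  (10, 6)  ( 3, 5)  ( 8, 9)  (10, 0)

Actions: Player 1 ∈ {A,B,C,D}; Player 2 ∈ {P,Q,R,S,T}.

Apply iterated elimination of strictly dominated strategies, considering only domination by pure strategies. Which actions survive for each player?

P1 drop A (D beats it: P:11>9 Q:10>0 R:3>0 S:8>3 T:10>6)
P1 drop B (D beats it: P:11>4 Q:10>8 R:3>1 S:8>0 T:10>9)
P2 drop Q (S beats it: C:9>0 D:9>6)
P2 drop R (S beats it: C:9>6 D:9>5)
P2 drop T (P beats it: C:11>2 D:1>0)
P1→{C,D} P2→{P,S}

Survivors P1:{C,D} P2:{P,S}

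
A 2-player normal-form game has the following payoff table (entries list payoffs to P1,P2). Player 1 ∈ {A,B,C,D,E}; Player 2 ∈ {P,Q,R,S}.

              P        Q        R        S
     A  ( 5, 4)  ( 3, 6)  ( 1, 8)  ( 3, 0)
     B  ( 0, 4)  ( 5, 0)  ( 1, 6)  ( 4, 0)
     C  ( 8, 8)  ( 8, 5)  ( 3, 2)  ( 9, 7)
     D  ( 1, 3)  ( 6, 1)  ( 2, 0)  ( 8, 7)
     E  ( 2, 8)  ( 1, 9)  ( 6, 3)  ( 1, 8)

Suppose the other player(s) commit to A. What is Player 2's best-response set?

BR_2 = {R}

u_2(P vs A) = 4
u_2(Q vs A) = 6
u_2(R vs A) = 8
u_2(S vs A) = 0
max payoff 8 at {R}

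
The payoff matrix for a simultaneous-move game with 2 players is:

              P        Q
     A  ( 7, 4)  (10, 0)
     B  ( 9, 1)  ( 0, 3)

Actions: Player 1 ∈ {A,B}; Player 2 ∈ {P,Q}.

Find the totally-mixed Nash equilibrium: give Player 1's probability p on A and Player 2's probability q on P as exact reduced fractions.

P1 indiff ⇒ q·7+(1-q)·10 = q·9+(1-q)·0 ⇒ q(-2) = (1-q)(-10) ⇒ q = 5/6
P2 indiff ⇒ p·4+(1-p)·1 = p·0+(1-p)·3 ⇒ p(4) = (1-p)(2) ⇒ p = 1/3

P1 mixes 1/3 on A; P2 mixes 5/6 on P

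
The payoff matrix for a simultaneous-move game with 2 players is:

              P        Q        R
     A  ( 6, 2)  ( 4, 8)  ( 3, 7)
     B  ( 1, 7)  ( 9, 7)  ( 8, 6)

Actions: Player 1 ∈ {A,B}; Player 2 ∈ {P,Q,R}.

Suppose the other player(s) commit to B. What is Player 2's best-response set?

u_2(P vs B) = 7
u_2(Q vs B) = 7
u_2(R vs B) = 6
max payoff 7 at {P,Q}

P2 best: {P,Q}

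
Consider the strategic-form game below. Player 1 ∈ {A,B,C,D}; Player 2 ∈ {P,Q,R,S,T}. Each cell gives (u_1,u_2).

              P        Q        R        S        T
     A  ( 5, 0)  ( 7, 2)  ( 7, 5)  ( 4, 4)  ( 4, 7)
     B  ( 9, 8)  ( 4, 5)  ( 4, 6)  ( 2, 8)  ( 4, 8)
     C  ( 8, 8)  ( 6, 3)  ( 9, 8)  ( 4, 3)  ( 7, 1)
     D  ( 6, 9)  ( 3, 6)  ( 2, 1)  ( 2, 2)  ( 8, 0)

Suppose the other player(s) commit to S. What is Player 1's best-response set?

BR_1 = {A,C}

u_1(A vs S) = 4
u_1(B vs S) = 2
u_1(C vs S) = 4
u_1(D vs S) = 2
max payoff 4 at {A,C}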